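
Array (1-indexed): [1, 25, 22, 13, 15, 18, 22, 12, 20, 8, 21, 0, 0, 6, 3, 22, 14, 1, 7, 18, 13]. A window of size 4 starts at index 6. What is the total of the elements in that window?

72

Elements at indices 6..9: 18, 22, 12, 20
sum(18, 22, 12, 20) = 72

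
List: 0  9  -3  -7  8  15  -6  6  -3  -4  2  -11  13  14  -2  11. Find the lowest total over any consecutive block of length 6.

-16

Each size-6 window and its sum:
[0, 9, -3, -7, 8, 15] → sum 22
[9, -3, -7, 8, 15, -6] → sum 16
[-3, -7, 8, 15, -6, 6] → sum 13
[-7, 8, 15, -6, 6, -3] → sum 13
[8, 15, -6, 6, -3, -4] → sum 16
[15, -6, 6, -3, -4, 2] → sum 10
[-6, 6, -3, -4, 2, -11] → sum -16
[6, -3, -4, 2, -11, 13] → sum 3
[-3, -4, 2, -11, 13, 14] → sum 11
[-4, 2, -11, 13, 14, -2] → sum 12
[2, -11, 13, 14, -2, 11] → sum 27
Lowest of these is -16.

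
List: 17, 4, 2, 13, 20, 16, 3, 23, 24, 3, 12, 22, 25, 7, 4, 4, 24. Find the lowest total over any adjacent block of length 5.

54

(17, 4, 2, 13, 20) → sum 56
(4, 2, 13, 20, 16) → sum 55
(2, 13, 20, 16, 3) → sum 54
(13, 20, 16, 3, 23) → sum 75
(20, 16, 3, 23, 24) → sum 86
(16, 3, 23, 24, 3) → sum 69
(3, 23, 24, 3, 12) → sum 65
(23, 24, 3, 12, 22) → sum 84
(24, 3, 12, 22, 25) → sum 86
(3, 12, 22, 25, 7) → sum 69
(12, 22, 25, 7, 4) → sum 70
(22, 25, 7, 4, 4) → sum 62
(25, 7, 4, 4, 24) → sum 64
Lowest of these is 54.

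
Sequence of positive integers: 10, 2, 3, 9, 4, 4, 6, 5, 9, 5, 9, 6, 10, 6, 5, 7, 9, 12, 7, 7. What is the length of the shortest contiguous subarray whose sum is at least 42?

Extend right; whenever the sum reaches 42, record the length and shrink from the left:
add 10: running sum 10 < 42
add 2: running sum 12 < 42
add 3: running sum 15 < 42
add 9: running sum 24 < 42
add 4: running sum 28 < 42
add 4: running sum 32 < 42
add 6: running sum 38 < 42
end 7: [10, 2, 3, 9, 4, 4, 6, 5] sum 43, len 8
end 8: [2, 3, 9, 4, 4, 6, 5, 9] sum 42, len 8
end 9: [9, 4, 4, 6, 5, 9, 5] sum 42, len 7
end 10: [4, 4, 6, 5, 9, 5, 9] sum 42, len 7
end 11: [4, 6, 5, 9, 5, 9, 6] sum 44, len 7
end 12: [5, 9, 5, 9, 6, 10] sum 44, len 6
end 13: [9, 5, 9, 6, 10, 6] sum 45, len 6
end 14: [9, 5, 9, 6, 10, 6, 5] sum 50, len 7
end 15: [9, 6, 10, 6, 5, 7] sum 43, len 6
end 16: [6, 10, 6, 5, 7, 9] sum 43, len 6
end 17: [10, 6, 5, 7, 9, 12] sum 49, len 6
end 18: [6, 5, 7, 9, 12, 7] sum 46, len 6
end 19: [7, 9, 12, 7, 7] sum 42, len 5
Shortest qualifying length: 5.

5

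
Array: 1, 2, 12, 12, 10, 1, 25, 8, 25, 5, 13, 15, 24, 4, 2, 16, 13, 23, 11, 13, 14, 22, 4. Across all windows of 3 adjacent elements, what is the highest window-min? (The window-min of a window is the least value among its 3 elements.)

13

[1, 2, 12] → min 1
[2, 12, 12] → min 2
[12, 12, 10] → min 10
[12, 10, 1] → min 1
[10, 1, 25] → min 1
[1, 25, 8] → min 1
[25, 8, 25] → min 8
[8, 25, 5] → min 5
[25, 5, 13] → min 5
[5, 13, 15] → min 5
[13, 15, 24] → min 13
[15, 24, 4] → min 4
[24, 4, 2] → min 2
[4, 2, 16] → min 2
[2, 16, 13] → min 2
[16, 13, 23] → min 13
[13, 23, 11] → min 11
[23, 11, 13] → min 11
[11, 13, 14] → min 11
[13, 14, 22] → min 13
[14, 22, 4] → min 4
Highest of these is 13.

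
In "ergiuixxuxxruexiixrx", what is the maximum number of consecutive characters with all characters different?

5

add e: [e] len 1
add r: [e, r] len 2
add g: [e, r, g] len 3
add i: [e, r, g, i] len 4
add u: [e, r, g, i, u] len 5
add i (repeat i, move left end past it): [u, i] len 2
add x: [u, i, x] len 3
add x (repeat x, move left end past it): [x] len 1
add u: [x, u] len 2
add x (repeat x, move left end past it): [u, x] len 2
add x (repeat x, move left end past it): [x] len 1
add r: [x, r] len 2
add u: [x, r, u] len 3
add e: [x, r, u, e] len 4
add x (repeat x, move left end past it): [r, u, e, x] len 4
add i: [r, u, e, x, i] len 5
add i (repeat i, move left end past it): [i] len 1
add x: [i, x] len 2
add r: [i, x, r] len 3
add x (repeat x, move left end past it): [r, x] len 2
Longest all-distinct length: 5.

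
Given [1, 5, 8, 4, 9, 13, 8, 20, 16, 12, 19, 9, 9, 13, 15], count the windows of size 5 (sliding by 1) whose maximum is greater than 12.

(1, 5, 8, 4, 9) → max 9
(5, 8, 4, 9, 13) → max 13  > 12 ✓
(8, 4, 9, 13, 8) → max 13  > 12 ✓
(4, 9, 13, 8, 20) → max 20  > 12 ✓
(9, 13, 8, 20, 16) → max 20  > 12 ✓
(13, 8, 20, 16, 12) → max 20  > 12 ✓
(8, 20, 16, 12, 19) → max 20  > 12 ✓
(20, 16, 12, 19, 9) → max 20  > 12 ✓
(16, 12, 19, 9, 9) → max 19  > 12 ✓
(12, 19, 9, 9, 13) → max 19  > 12 ✓
(19, 9, 9, 13, 15) → max 19  > 12 ✓
10 windows satisfy the condition.

10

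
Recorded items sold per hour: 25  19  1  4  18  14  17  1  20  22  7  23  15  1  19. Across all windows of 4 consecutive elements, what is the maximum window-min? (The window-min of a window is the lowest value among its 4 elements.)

7

25 19 1 4 → min 1
19 1 4 18 → min 1
1 4 18 14 → min 1
4 18 14 17 → min 4
18 14 17 1 → min 1
14 17 1 20 → min 1
17 1 20 22 → min 1
1 20 22 7 → min 1
20 22 7 23 → min 7
22 7 23 15 → min 7
7 23 15 1 → min 1
23 15 1 19 → min 1
Maximum of these is 7.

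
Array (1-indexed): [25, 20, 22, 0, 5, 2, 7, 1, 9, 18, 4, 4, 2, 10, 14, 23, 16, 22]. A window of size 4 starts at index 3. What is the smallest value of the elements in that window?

Elements at indices 3..6: 22, 0, 5, 2
min(22, 0, 5, 2) = 0

0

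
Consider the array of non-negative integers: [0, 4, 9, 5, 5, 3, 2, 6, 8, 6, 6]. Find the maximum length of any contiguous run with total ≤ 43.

9

→ 0: sum 0, len 1
→ 4: sum 4, len 2
→ 9: sum 13, len 3
→ 5: sum 18, len 4
→ 5: sum 23, len 5
→ 3: sum 26, len 6
→ 2: sum 28, len 7
→ 6: sum 34, len 8
→ 8: sum 42, len 9
→ 6 (dropped 0, 4, 9): sum 35, len 7
→ 6: sum 41, len 8
Longest length seen: 9.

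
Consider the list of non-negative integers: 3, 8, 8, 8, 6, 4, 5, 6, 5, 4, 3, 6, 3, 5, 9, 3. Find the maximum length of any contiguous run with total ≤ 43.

9

add 3: [3] sum 3, len 1
add 8: [3, 8] sum 11, len 2
add 8: [3, 8, 8] sum 19, len 3
add 8: [3, 8, 8, 8] sum 27, len 4
add 6: [3, 8, 8, 8, 6] sum 33, len 5
add 4: [3, 8, 8, 8, 6, 4] sum 37, len 6
add 5: [3, 8, 8, 8, 6, 4, 5] sum 42, len 7
add 6: [8, 8, 6, 4, 5, 6] sum 37, len 6
add 5: [8, 8, 6, 4, 5, 6, 5] sum 42, len 7
add 4: [8, 6, 4, 5, 6, 5, 4] sum 38, len 7
add 3: [8, 6, 4, 5, 6, 5, 4, 3] sum 41, len 8
add 6: [6, 4, 5, 6, 5, 4, 3, 6] sum 39, len 8
add 3: [6, 4, 5, 6, 5, 4, 3, 6, 3] sum 42, len 9
add 5: [4, 5, 6, 5, 4, 3, 6, 3, 5] sum 41, len 9
add 9: [6, 5, 4, 3, 6, 3, 5, 9] sum 41, len 8
add 3: [5, 4, 3, 6, 3, 5, 9, 3] sum 38, len 8
Longest length seen: 9.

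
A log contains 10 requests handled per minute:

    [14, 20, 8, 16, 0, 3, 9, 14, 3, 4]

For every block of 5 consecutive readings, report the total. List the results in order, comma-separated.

(14, 20, 8, 16, 0) → sum 58
(20, 8, 16, 0, 3) → sum 47
(8, 16, 0, 3, 9) → sum 36
(16, 0, 3, 9, 14) → sum 42
(0, 3, 9, 14, 3) → sum 29
(3, 9, 14, 3, 4) → sum 33

58, 47, 36, 42, 29, 33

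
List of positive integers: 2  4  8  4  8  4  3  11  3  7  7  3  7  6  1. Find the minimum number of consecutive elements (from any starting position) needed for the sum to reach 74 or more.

add 2: running sum 2 < 74
add 4: running sum 6 < 74
add 8: running sum 14 < 74
add 4: running sum 18 < 74
add 8: running sum 26 < 74
add 4: running sum 30 < 74
add 3: running sum 33 < 74
add 11: running sum 44 < 74
add 3: running sum 47 < 74
add 7: running sum 54 < 74
add 7: running sum 61 < 74
add 3: running sum 64 < 74
add 7: running sum 71 < 74
end 13: [4, 8, 4, 8, 4, 3, 11, 3, 7, 7, 3, 7, 6] sum 75, len 13
end 14: [4, 8, 4, 8, 4, 3, 11, 3, 7, 7, 3, 7, 6, 1] sum 76, len 14
Shortest qualifying length: 13.

13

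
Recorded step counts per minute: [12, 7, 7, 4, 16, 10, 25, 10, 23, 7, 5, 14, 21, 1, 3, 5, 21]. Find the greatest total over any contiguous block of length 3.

58

Window sums for each of the 15 positions:
12 7 7 → sum 26
7 7 4 → sum 18
7 4 16 → sum 27
4 16 10 → sum 30
16 10 25 → sum 51
10 25 10 → sum 45
25 10 23 → sum 58
10 23 7 → sum 40
23 7 5 → sum 35
7 5 14 → sum 26
5 14 21 → sum 40
14 21 1 → sum 36
21 1 3 → sum 25
1 3 5 → sum 9
3 5 21 → sum 29
Greatest of these is 58.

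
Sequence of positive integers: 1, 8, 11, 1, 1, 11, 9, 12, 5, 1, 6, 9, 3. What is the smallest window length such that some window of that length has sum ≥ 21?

2

Extend right; whenever the sum reaches 21, record the length and shrink from the left:
add 1: running sum 1 < 21
add 8: running sum 9 < 21
add 11: running sum 20 < 21
end 3: [1, 8, 11, 1] sum 21, len 4
end 4: [8, 11, 1, 1] sum 21, len 4
end 5: [11, 1, 1, 11] sum 24, len 4
end 6: [1, 11, 9] sum 21, len 3
end 7: [9, 12] sum 21, len 2
end 8: [9, 12, 5] sum 26, len 3
end 9: [9, 12, 5, 1] sum 27, len 4
end 10: [12, 5, 1, 6] sum 24, len 4
end 11: [5, 1, 6, 9] sum 21, len 4
end 12: [5, 1, 6, 9, 3] sum 24, len 5
Shortest qualifying length: 2.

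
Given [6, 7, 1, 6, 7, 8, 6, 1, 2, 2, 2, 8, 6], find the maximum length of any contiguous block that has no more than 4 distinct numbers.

8

Extend right; when distinct count exceeds 4, shrink from the left:
add 6: window [6] (1 distinct), len 1
add 7: window [6, 7] (2 distinct), len 2
add 1: window [6, 7, 1] (3 distinct), len 3
add 6: window [6, 7, 1, 6] (3 distinct), len 4
add 7: window [6, 7, 1, 6, 7] (3 distinct), len 5
add 8: window [6, 7, 1, 6, 7, 8] (4 distinct), len 6
add 6: window [6, 7, 1, 6, 7, 8, 6] (4 distinct), len 7
add 1: window [6, 7, 1, 6, 7, 8, 6, 1] (4 distinct), len 8
add 2: window [8, 6, 1, 2] (4 distinct), len 4
add 2: window [8, 6, 1, 2, 2] (4 distinct), len 5
add 2: window [8, 6, 1, 2, 2, 2] (4 distinct), len 6
add 8: window [8, 6, 1, 2, 2, 2, 8] (4 distinct), len 7
add 6: window [8, 6, 1, 2, 2, 2, 8, 6] (4 distinct), len 8
Longest length with ≤4 distinct: 8.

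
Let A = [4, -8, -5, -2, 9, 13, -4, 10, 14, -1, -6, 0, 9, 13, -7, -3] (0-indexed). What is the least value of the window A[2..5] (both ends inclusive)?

Elements at indices 2..5: -5, -2, 9, 13
min(-5, -2, 9, 13) = -5

-5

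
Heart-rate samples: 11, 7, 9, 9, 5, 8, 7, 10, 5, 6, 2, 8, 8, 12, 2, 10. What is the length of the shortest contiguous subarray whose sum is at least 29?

add 11: running sum 11 < 29
add 7: running sum 18 < 29
add 9: running sum 27 < 29
add 9: shortest ending here [11, 7, 9, 9] sum 36, len 4
add 5: shortest ending here [7, 9, 9, 5] sum 30, len 4
add 8: shortest ending here [9, 9, 5, 8] sum 31, len 4
add 7: shortest ending here [9, 5, 8, 7] sum 29, len 4
add 10: shortest ending here [5, 8, 7, 10] sum 30, len 4
add 5: shortest ending here [8, 7, 10, 5] sum 30, len 4
add 6: shortest ending here [8, 7, 10, 5, 6] sum 36, len 5
add 2: shortest ending here [7, 10, 5, 6, 2] sum 30, len 5
add 8: shortest ending here [10, 5, 6, 2, 8] sum 31, len 5
add 8: shortest ending here [5, 6, 2, 8, 8] sum 29, len 5
add 12: shortest ending here [2, 8, 8, 12] sum 30, len 4
add 2: shortest ending here [8, 8, 12, 2] sum 30, len 4
add 10: shortest ending here [8, 12, 2, 10] sum 32, len 4
Shortest qualifying length: 4.

4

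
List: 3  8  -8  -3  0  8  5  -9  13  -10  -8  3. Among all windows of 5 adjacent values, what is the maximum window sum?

17

(3, 8, -8, -3, 0) → sum 0
(8, -8, -3, 0, 8) → sum 5
(-8, -3, 0, 8, 5) → sum 2
(-3, 0, 8, 5, -9) → sum 1
(0, 8, 5, -9, 13) → sum 17
(8, 5, -9, 13, -10) → sum 7
(5, -9, 13, -10, -8) → sum -9
(-9, 13, -10, -8, 3) → sum -11
Maximum of these is 17.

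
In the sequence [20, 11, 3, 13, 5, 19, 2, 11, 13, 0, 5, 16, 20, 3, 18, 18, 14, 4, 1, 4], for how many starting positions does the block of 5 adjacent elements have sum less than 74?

15

20 11 3 13 5 → sum 52  < 74 ✓
11 3 13 5 19 → sum 51  < 74 ✓
3 13 5 19 2 → sum 42  < 74 ✓
13 5 19 2 11 → sum 50  < 74 ✓
5 19 2 11 13 → sum 50  < 74 ✓
19 2 11 13 0 → sum 45  < 74 ✓
2 11 13 0 5 → sum 31  < 74 ✓
11 13 0 5 16 → sum 45  < 74 ✓
13 0 5 16 20 → sum 54  < 74 ✓
0 5 16 20 3 → sum 44  < 74 ✓
5 16 20 3 18 → sum 62  < 74 ✓
16 20 3 18 18 → sum 75
20 3 18 18 14 → sum 73  < 74 ✓
3 18 18 14 4 → sum 57  < 74 ✓
18 18 14 4 1 → sum 55  < 74 ✓
18 14 4 1 4 → sum 41  < 74 ✓
15 windows satisfy the condition.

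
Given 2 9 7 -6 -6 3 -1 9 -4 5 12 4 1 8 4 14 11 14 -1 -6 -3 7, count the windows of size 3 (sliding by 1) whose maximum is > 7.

(2, 9, 7) → max 9  > 7 ✓
(9, 7, -6) → max 9  > 7 ✓
(7, -6, -6) → max 7
(-6, -6, 3) → max 3
(-6, 3, -1) → max 3
(3, -1, 9) → max 9  > 7 ✓
(-1, 9, -4) → max 9  > 7 ✓
(9, -4, 5) → max 9  > 7 ✓
(-4, 5, 12) → max 12  > 7 ✓
(5, 12, 4) → max 12  > 7 ✓
(12, 4, 1) → max 12  > 7 ✓
(4, 1, 8) → max 8  > 7 ✓
(1, 8, 4) → max 8  > 7 ✓
(8, 4, 14) → max 14  > 7 ✓
(4, 14, 11) → max 14  > 7 ✓
(14, 11, 14) → max 14  > 7 ✓
(11, 14, -1) → max 14  > 7 ✓
(14, -1, -6) → max 14  > 7 ✓
(-1, -6, -3) → max -1
(-6, -3, 7) → max 7
15 windows satisfy the condition.

15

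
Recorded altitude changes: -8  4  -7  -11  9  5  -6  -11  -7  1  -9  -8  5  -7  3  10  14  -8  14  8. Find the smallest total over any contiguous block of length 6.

Window sums for each of the 15 positions:
-8 4 -7 -11 9 5 → sum -8
4 -7 -11 9 5 -6 → sum -6
-7 -11 9 5 -6 -11 → sum -21
-11 9 5 -6 -11 -7 → sum -21
9 5 -6 -11 -7 1 → sum -9
5 -6 -11 -7 1 -9 → sum -27
-6 -11 -7 1 -9 -8 → sum -40
-11 -7 1 -9 -8 5 → sum -29
-7 1 -9 -8 5 -7 → sum -25
1 -9 -8 5 -7 3 → sum -15
-9 -8 5 -7 3 10 → sum -6
-8 5 -7 3 10 14 → sum 17
5 -7 3 10 14 -8 → sum 17
-7 3 10 14 -8 14 → sum 26
3 10 14 -8 14 8 → sum 41
Smallest of these is -40.

-40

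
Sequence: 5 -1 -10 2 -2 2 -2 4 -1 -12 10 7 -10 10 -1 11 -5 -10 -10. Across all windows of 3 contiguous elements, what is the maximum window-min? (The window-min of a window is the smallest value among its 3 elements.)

5 -1 -10 → min -10
-1 -10 2 → min -10
-10 2 -2 → min -10
2 -2 2 → min -2
-2 2 -2 → min -2
2 -2 4 → min -2
-2 4 -1 → min -2
4 -1 -12 → min -12
-1 -12 10 → min -12
-12 10 7 → min -12
10 7 -10 → min -10
7 -10 10 → min -10
-10 10 -1 → min -10
10 -1 11 → min -1
-1 11 -5 → min -5
11 -5 -10 → min -10
-5 -10 -10 → min -10
Maximum of these is -1.

-1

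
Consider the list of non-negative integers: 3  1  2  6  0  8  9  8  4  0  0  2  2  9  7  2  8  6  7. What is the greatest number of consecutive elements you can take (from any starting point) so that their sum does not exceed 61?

[3] sum 3 len 1
[3, 1] sum 4 len 2
[3, 1, 2] sum 6 len 3
[3, 1, 2, 6] sum 12 len 4
[3, 1, 2, 6, 0] sum 12 len 5
[3, 1, 2, 6, 0, 8] sum 20 len 6
[3, 1, 2, 6, 0, 8, 9] sum 29 len 7
[3, 1, 2, 6, 0, 8, 9, 8] sum 37 len 8
[3, 1, 2, 6, 0, 8, 9, 8, 4] sum 41 len 9
[3, 1, 2, 6, 0, 8, 9, 8, 4, 0] sum 41 len 10
[3, 1, 2, 6, 0, 8, 9, 8, 4, 0, 0] sum 41 len 11
[3, 1, 2, 6, 0, 8, 9, 8, 4, 0, 0, 2] sum 43 len 12
[3, 1, 2, 6, 0, 8, 9, 8, 4, 0, 0, 2, 2] sum 45 len 13
[3, 1, 2, 6, 0, 8, 9, 8, 4, 0, 0, 2, 2, 9] sum 54 len 14
[3, 1, 2, 6, 0, 8, 9, 8, 4, 0, 0, 2, 2, 9, 7] sum 61 len 15
[1, 2, 6, 0, 8, 9, 8, 4, 0, 0, 2, 2, 9, 7, 2] sum 60 len 15
[0, 8, 9, 8, 4, 0, 0, 2, 2, 9, 7, 2, 8] sum 59 len 13
[9, 8, 4, 0, 0, 2, 2, 9, 7, 2, 8, 6] sum 57 len 12
[8, 4, 0, 0, 2, 2, 9, 7, 2, 8, 6, 7] sum 55 len 12
Longest length seen: 15.

15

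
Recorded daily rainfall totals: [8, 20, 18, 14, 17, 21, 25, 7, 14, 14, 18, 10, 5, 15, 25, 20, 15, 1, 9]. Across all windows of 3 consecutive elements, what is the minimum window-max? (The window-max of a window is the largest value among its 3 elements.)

14

[8, 20, 18] → max 20
[20, 18, 14] → max 20
[18, 14, 17] → max 18
[14, 17, 21] → max 21
[17, 21, 25] → max 25
[21, 25, 7] → max 25
[25, 7, 14] → max 25
[7, 14, 14] → max 14
[14, 14, 18] → max 18
[14, 18, 10] → max 18
[18, 10, 5] → max 18
[10, 5, 15] → max 15
[5, 15, 25] → max 25
[15, 25, 20] → max 25
[25, 20, 15] → max 25
[20, 15, 1] → max 20
[15, 1, 9] → max 15
Minimum of these is 14.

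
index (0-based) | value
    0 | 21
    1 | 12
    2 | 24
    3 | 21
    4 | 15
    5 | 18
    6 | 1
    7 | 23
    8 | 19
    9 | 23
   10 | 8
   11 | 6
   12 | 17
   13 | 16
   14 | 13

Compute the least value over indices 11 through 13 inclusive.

6

Elements at indices 11..13: 6, 17, 16
min(6, 17, 16) = 6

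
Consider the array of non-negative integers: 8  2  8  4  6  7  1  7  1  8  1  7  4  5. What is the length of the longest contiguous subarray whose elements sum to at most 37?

add 8: [8] sum 8, len 1
add 2: [8, 2] sum 10, len 2
add 8: [8, 2, 8] sum 18, len 3
add 4: [8, 2, 8, 4] sum 22, len 4
add 6: [8, 2, 8, 4, 6] sum 28, len 5
add 7: [8, 2, 8, 4, 6, 7] sum 35, len 6
add 1: [8, 2, 8, 4, 6, 7, 1] sum 36, len 7
add 7: [2, 8, 4, 6, 7, 1, 7] sum 35, len 7
add 1: [2, 8, 4, 6, 7, 1, 7, 1] sum 36, len 8
add 8: [4, 6, 7, 1, 7, 1, 8] sum 34, len 7
add 1: [4, 6, 7, 1, 7, 1, 8, 1] sum 35, len 8
add 7: [7, 1, 7, 1, 8, 1, 7] sum 32, len 7
add 4: [7, 1, 7, 1, 8, 1, 7, 4] sum 36, len 8
add 5: [1, 7, 1, 8, 1, 7, 4, 5] sum 34, len 8
Longest length seen: 8.

8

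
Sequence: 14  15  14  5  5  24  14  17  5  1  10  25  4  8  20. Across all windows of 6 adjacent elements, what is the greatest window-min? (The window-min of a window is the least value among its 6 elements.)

Window mins for each of the 10 positions:
[14, 15, 14, 5, 5, 24] → min 5
[15, 14, 5, 5, 24, 14] → min 5
[14, 5, 5, 24, 14, 17] → min 5
[5, 5, 24, 14, 17, 5] → min 5
[5, 24, 14, 17, 5, 1] → min 1
[24, 14, 17, 5, 1, 10] → min 1
[14, 17, 5, 1, 10, 25] → min 1
[17, 5, 1, 10, 25, 4] → min 1
[5, 1, 10, 25, 4, 8] → min 1
[1, 10, 25, 4, 8, 20] → min 1
Greatest of these is 5.

5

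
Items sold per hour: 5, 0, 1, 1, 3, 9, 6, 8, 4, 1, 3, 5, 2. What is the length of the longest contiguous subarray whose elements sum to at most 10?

[5] sum 5 len 1
[5, 0] sum 5 len 2
[5, 0, 1] sum 6 len 3
[5, 0, 1, 1] sum 7 len 4
[5, 0, 1, 1, 3] sum 10 len 5
[9] sum 9 len 1
[6] sum 6 len 1
[8] sum 8 len 1
[4] sum 4 len 1
[4, 1] sum 5 len 2
[4, 1, 3] sum 8 len 3
[1, 3, 5] sum 9 len 3
[3, 5, 2] sum 10 len 3
Longest length seen: 5.

5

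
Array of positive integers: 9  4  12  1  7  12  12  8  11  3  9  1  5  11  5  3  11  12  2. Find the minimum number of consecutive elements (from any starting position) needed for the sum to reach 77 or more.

add 9: running sum 9 < 77
add 4: running sum 13 < 77
add 12: running sum 25 < 77
add 1: running sum 26 < 77
add 7: running sum 33 < 77
add 12: running sum 45 < 77
add 12: running sum 57 < 77
add 8: running sum 65 < 77
add 11: running sum 76 < 77
end 9: [9, 4, 12, 1, 7, 12, 12, 8, 11, 3] sum 79, len 10
end 10: [4, 12, 1, 7, 12, 12, 8, 11, 3, 9] sum 79, len 10
end 11: [4, 12, 1, 7, 12, 12, 8, 11, 3, 9, 1] sum 80, len 11
end 12: [12, 1, 7, 12, 12, 8, 11, 3, 9, 1, 5] sum 81, len 11
end 13: [7, 12, 12, 8, 11, 3, 9, 1, 5, 11] sum 79, len 10
end 14: [12, 12, 8, 11, 3, 9, 1, 5, 11, 5] sum 77, len 10
end 15: [12, 12, 8, 11, 3, 9, 1, 5, 11, 5, 3] sum 80, len 11
end 16: [12, 8, 11, 3, 9, 1, 5, 11, 5, 3, 11] sum 79, len 11
end 17: [8, 11, 3, 9, 1, 5, 11, 5, 3, 11, 12] sum 79, len 11
end 18: [8, 11, 3, 9, 1, 5, 11, 5, 3, 11, 12, 2] sum 81, len 12
Shortest qualifying length: 10.

10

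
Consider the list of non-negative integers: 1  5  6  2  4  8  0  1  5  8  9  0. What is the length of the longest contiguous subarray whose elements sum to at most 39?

9

Extend to the right; shrink from the left whenever the sum exceeds 39:
[1] sum 1 len 1
[1, 5] sum 6 len 2
[1, 5, 6] sum 12 len 3
[1, 5, 6, 2] sum 14 len 4
[1, 5, 6, 2, 4] sum 18 len 5
[1, 5, 6, 2, 4, 8] sum 26 len 6
[1, 5, 6, 2, 4, 8, 0] sum 26 len 7
[1, 5, 6, 2, 4, 8, 0, 1] sum 27 len 8
[1, 5, 6, 2, 4, 8, 0, 1, 5] sum 32 len 9
[5, 6, 2, 4, 8, 0, 1, 5, 8] sum 39 len 9
[2, 4, 8, 0, 1, 5, 8, 9] sum 37 len 8
[2, 4, 8, 0, 1, 5, 8, 9, 0] sum 37 len 9
Longest length seen: 9.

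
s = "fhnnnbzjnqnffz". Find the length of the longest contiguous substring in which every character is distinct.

5

[f] len 1
[f, h] len 2
[f, h, n] len 3
[n] len 1
[n] len 1
[n, b] len 2
[n, b, z] len 3
[n, b, z, j] len 4
[b, z, j, n] len 4
[b, z, j, n, q] len 5
[q, n] len 2
[q, n, f] len 3
[f] len 1
[f, z] len 2
Longest all-distinct length: 5.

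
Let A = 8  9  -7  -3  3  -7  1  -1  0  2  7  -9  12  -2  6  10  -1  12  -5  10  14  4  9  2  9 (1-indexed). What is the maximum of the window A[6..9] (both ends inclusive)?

1

Elements at indices 6..9: -7, 1, -1, 0
max(-7, 1, -1, 0) = 1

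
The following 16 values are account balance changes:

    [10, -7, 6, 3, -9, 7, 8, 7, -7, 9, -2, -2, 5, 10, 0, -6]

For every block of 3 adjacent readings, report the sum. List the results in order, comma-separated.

10 -7 6 → sum 9
-7 6 3 → sum 2
6 3 -9 → sum 0
3 -9 7 → sum 1
-9 7 8 → sum 6
7 8 7 → sum 22
8 7 -7 → sum 8
7 -7 9 → sum 9
-7 9 -2 → sum 0
9 -2 -2 → sum 5
-2 -2 5 → sum 1
-2 5 10 → sum 13
5 10 0 → sum 15
10 0 -6 → sum 4

9, 2, 0, 1, 6, 22, 8, 9, 0, 5, 1, 13, 15, 4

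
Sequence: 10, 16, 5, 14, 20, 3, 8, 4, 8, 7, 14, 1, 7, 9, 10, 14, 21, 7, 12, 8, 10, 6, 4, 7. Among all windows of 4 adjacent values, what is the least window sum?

23

Each size-4 window and its sum:
[10, 16, 5, 14] → sum 45
[16, 5, 14, 20] → sum 55
[5, 14, 20, 3] → sum 42
[14, 20, 3, 8] → sum 45
[20, 3, 8, 4] → sum 35
[3, 8, 4, 8] → sum 23
[8, 4, 8, 7] → sum 27
[4, 8, 7, 14] → sum 33
[8, 7, 14, 1] → sum 30
[7, 14, 1, 7] → sum 29
[14, 1, 7, 9] → sum 31
[1, 7, 9, 10] → sum 27
[7, 9, 10, 14] → sum 40
[9, 10, 14, 21] → sum 54
[10, 14, 21, 7] → sum 52
[14, 21, 7, 12] → sum 54
[21, 7, 12, 8] → sum 48
[7, 12, 8, 10] → sum 37
[12, 8, 10, 6] → sum 36
[8, 10, 6, 4] → sum 28
[10, 6, 4, 7] → sum 27
Least of these is 23.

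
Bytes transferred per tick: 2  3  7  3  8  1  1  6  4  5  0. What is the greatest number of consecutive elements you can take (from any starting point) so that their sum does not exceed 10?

3

add 2: [2] sum 2, len 1
add 3: [2, 3] sum 5, len 2
add 7: [3, 7] sum 10, len 2
add 3: [7, 3] sum 10, len 2
add 8: [8] sum 8, len 1
add 1: [8, 1] sum 9, len 2
add 1: [8, 1, 1] sum 10, len 3
add 6: [1, 1, 6] sum 8, len 3
add 4: [6, 4] sum 10, len 2
add 5: [4, 5] sum 9, len 2
add 0: [4, 5, 0] sum 9, len 3
Longest length seen: 3.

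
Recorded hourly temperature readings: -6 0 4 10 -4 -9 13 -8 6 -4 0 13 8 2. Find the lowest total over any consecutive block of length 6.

Window sums for each of the 9 positions:
[-6, 0, 4, 10, -4, -9] → sum -5
[0, 4, 10, -4, -9, 13] → sum 14
[4, 10, -4, -9, 13, -8] → sum 6
[10, -4, -9, 13, -8, 6] → sum 8
[-4, -9, 13, -8, 6, -4] → sum -6
[-9, 13, -8, 6, -4, 0] → sum -2
[13, -8, 6, -4, 0, 13] → sum 20
[-8, 6, -4, 0, 13, 8] → sum 15
[6, -4, 0, 13, 8, 2] → sum 25
Lowest of these is -6.

-6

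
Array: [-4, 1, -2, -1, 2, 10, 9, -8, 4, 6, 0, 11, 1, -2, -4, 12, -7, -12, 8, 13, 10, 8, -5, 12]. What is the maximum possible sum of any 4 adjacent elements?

39

(-4, 1, -2, -1) → sum -6
(1, -2, -1, 2) → sum 0
(-2, -1, 2, 10) → sum 9
(-1, 2, 10, 9) → sum 20
(2, 10, 9, -8) → sum 13
(10, 9, -8, 4) → sum 15
(9, -8, 4, 6) → sum 11
(-8, 4, 6, 0) → sum 2
(4, 6, 0, 11) → sum 21
(6, 0, 11, 1) → sum 18
(0, 11, 1, -2) → sum 10
(11, 1, -2, -4) → sum 6
(1, -2, -4, 12) → sum 7
(-2, -4, 12, -7) → sum -1
(-4, 12, -7, -12) → sum -11
(12, -7, -12, 8) → sum 1
(-7, -12, 8, 13) → sum 2
(-12, 8, 13, 10) → sum 19
(8, 13, 10, 8) → sum 39
(13, 10, 8, -5) → sum 26
(10, 8, -5, 12) → sum 25
Maximum of these is 39.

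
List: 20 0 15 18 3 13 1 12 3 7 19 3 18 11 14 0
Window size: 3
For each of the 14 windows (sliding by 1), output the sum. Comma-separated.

35, 33, 36, 34, 17, 26, 16, 22, 29, 29, 40, 32, 43, 25

Sliding a size-3 window across the 16 values:
(20, 0, 15) → sum 35
(0, 15, 18) → sum 33
(15, 18, 3) → sum 36
(18, 3, 13) → sum 34
(3, 13, 1) → sum 17
(13, 1, 12) → sum 26
(1, 12, 3) → sum 16
(12, 3, 7) → sum 22
(3, 7, 19) → sum 29
(7, 19, 3) → sum 29
(19, 3, 18) → sum 40
(3, 18, 11) → sum 32
(18, 11, 14) → sum 43
(11, 14, 0) → sum 25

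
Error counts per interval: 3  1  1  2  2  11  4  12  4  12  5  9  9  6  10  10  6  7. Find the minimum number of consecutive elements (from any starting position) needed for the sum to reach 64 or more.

add 3: running sum 3 < 64
add 1: running sum 4 < 64
add 1: running sum 5 < 64
add 2: running sum 7 < 64
add 2: running sum 9 < 64
add 11: running sum 20 < 64
add 4: running sum 24 < 64
add 12: running sum 36 < 64
add 4: running sum 40 < 64
add 12: running sum 52 < 64
add 5: running sum 57 < 64
end 11: [3, 1, 1, 2, 2, 11, 4, 12, 4, 12, 5, 9] sum 66, len 12
end 12: [11, 4, 12, 4, 12, 5, 9, 9] sum 66, len 8
end 13: [11, 4, 12, 4, 12, 5, 9, 9, 6] sum 72, len 9
end 14: [12, 4, 12, 5, 9, 9, 6, 10] sum 67, len 8
end 15: [4, 12, 5, 9, 9, 6, 10, 10] sum 65, len 8
end 16: [12, 5, 9, 9, 6, 10, 10, 6] sum 67, len 8
end 17: [12, 5, 9, 9, 6, 10, 10, 6, 7] sum 74, len 9
Shortest qualifying length: 8.

8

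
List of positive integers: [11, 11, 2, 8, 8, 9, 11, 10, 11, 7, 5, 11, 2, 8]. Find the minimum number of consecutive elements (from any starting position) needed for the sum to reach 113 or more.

14

Extend right; whenever the sum reaches 113, record the length and shrink from the left:
add 11: running sum 11 < 113
add 11: running sum 22 < 113
add 2: running sum 24 < 113
add 8: running sum 32 < 113
add 8: running sum 40 < 113
add 9: running sum 49 < 113
add 11: running sum 60 < 113
add 10: running sum 70 < 113
add 11: running sum 81 < 113
add 7: running sum 88 < 113
add 5: running sum 93 < 113
add 11: running sum 104 < 113
add 2: running sum 106 < 113
add 8: shortest ending here [11, 11, 2, 8, 8, 9, 11, 10, 11, 7, 5, 11, 2, 8] sum 114, len 14
Shortest qualifying length: 14.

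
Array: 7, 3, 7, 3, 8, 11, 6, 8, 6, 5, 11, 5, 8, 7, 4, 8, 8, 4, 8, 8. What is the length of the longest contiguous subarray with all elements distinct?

[7] len 1
[7, 3] len 2
[3, 7] len 2
[7, 3] len 2
[7, 3, 8] len 3
[7, 3, 8, 11] len 4
[7, 3, 8, 11, 6] len 5
[11, 6, 8] len 3
[8, 6] len 2
[8, 6, 5] len 3
[8, 6, 5, 11] len 4
[11, 5] len 2
[11, 5, 8] len 3
[11, 5, 8, 7] len 4
[11, 5, 8, 7, 4] len 5
[7, 4, 8] len 3
[8] len 1
[8, 4] len 2
[4, 8] len 2
[8] len 1
Longest all-distinct length: 5.

5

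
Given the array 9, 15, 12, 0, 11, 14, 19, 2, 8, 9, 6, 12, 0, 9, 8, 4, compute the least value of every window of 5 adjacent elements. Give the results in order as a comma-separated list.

Sliding a size-5 window across the 16 values:
[9, 15, 12, 0, 11] → min 0
[15, 12, 0, 11, 14] → min 0
[12, 0, 11, 14, 19] → min 0
[0, 11, 14, 19, 2] → min 0
[11, 14, 19, 2, 8] → min 2
[14, 19, 2, 8, 9] → min 2
[19, 2, 8, 9, 6] → min 2
[2, 8, 9, 6, 12] → min 2
[8, 9, 6, 12, 0] → min 0
[9, 6, 12, 0, 9] → min 0
[6, 12, 0, 9, 8] → min 0
[12, 0, 9, 8, 4] → min 0

0, 0, 0, 0, 2, 2, 2, 2, 0, 0, 0, 0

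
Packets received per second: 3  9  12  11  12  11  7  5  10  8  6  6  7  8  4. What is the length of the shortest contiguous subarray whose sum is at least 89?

add 3: running sum 3 < 89
add 9: running sum 12 < 89
add 12: running sum 24 < 89
add 11: running sum 35 < 89
add 12: running sum 47 < 89
add 11: running sum 58 < 89
add 7: running sum 65 < 89
add 5: running sum 70 < 89
add 10: running sum 80 < 89
add 8: running sum 88 < 89
add 6: shortest ending here [9, 12, 11, 12, 11, 7, 5, 10, 8, 6] sum 91, len 10
add 6: shortest ending here [9, 12, 11, 12, 11, 7, 5, 10, 8, 6, 6] sum 97, len 11
add 7: shortest ending here [12, 11, 12, 11, 7, 5, 10, 8, 6, 6, 7] sum 95, len 11
add 8: shortest ending here [11, 12, 11, 7, 5, 10, 8, 6, 6, 7, 8] sum 91, len 11
add 4: shortest ending here [11, 12, 11, 7, 5, 10, 8, 6, 6, 7, 8, 4] sum 95, len 12
Shortest qualifying length: 10.

10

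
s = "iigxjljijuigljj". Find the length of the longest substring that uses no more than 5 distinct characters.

11

Extend right; when distinct count exceeds 5, shrink from the left:
[i] 1 distinct, len 1
[i, i] 1 distinct, len 2
[i, i, g] 2 distinct, len 3
[i, i, g, x] 3 distinct, len 4
[i, i, g, x, j] 4 distinct, len 5
[i, i, g, x, j, l] 5 distinct, len 6
[i, i, g, x, j, l, j] 5 distinct, len 7
[i, i, g, x, j, l, j, i] 5 distinct, len 8
[i, i, g, x, j, l, j, i, j] 5 distinct, len 9
[x, j, l, j, i, j, u] 5 distinct, len 7
[x, j, l, j, i, j, u, i] 5 distinct, len 8
[j, l, j, i, j, u, i, g] 5 distinct, len 8
[j, l, j, i, j, u, i, g, l] 5 distinct, len 9
[j, l, j, i, j, u, i, g, l, j] 5 distinct, len 10
[j, l, j, i, j, u, i, g, l, j, j] 5 distinct, len 11
Longest length with ≤5 distinct: 11.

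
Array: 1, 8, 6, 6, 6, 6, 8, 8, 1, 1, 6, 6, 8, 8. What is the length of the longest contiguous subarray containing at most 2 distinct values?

7

Extend right; when distinct count exceeds 2, shrink from the left:
add 1: window [1] (1 distinct), len 1
add 8: window [1, 8] (2 distinct), len 2
add 6: window [8, 6] (2 distinct), len 2
add 6: window [8, 6, 6] (2 distinct), len 3
add 6: window [8, 6, 6, 6] (2 distinct), len 4
add 6: window [8, 6, 6, 6, 6] (2 distinct), len 5
add 8: window [8, 6, 6, 6, 6, 8] (2 distinct), len 6
add 8: window [8, 6, 6, 6, 6, 8, 8] (2 distinct), len 7
add 1: window [8, 8, 1] (2 distinct), len 3
add 1: window [8, 8, 1, 1] (2 distinct), len 4
add 6: window [1, 1, 6] (2 distinct), len 3
add 6: window [1, 1, 6, 6] (2 distinct), len 4
add 8: window [6, 6, 8] (2 distinct), len 3
add 8: window [6, 6, 8, 8] (2 distinct), len 4
Longest length with ≤2 distinct: 7.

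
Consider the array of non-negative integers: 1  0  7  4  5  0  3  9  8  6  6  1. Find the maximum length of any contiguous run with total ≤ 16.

add 1: [1] sum 1, len 1
add 0: [1, 0] sum 1, len 2
add 7: [1, 0, 7] sum 8, len 3
add 4: [1, 0, 7, 4] sum 12, len 4
add 5: [0, 7, 4, 5] sum 16, len 4
add 0: [0, 7, 4, 5, 0] sum 16, len 5
add 3: [4, 5, 0, 3] sum 12, len 4
add 9: [0, 3, 9] sum 12, len 3
add 8: [8] sum 8, len 1
add 6: [8, 6] sum 14, len 2
add 6: [6, 6] sum 12, len 2
add 1: [6, 6, 1] sum 13, len 3
Longest length seen: 5.

5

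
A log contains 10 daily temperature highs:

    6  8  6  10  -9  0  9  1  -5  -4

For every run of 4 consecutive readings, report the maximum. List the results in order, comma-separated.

10, 10, 10, 10, 9, 9, 9

6 8 6 10 → max 10
8 6 10 -9 → max 10
6 10 -9 0 → max 10
10 -9 0 9 → max 10
-9 0 9 1 → max 9
0 9 1 -5 → max 9
9 1 -5 -4 → max 9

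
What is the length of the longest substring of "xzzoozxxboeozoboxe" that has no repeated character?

4

[x] len 1
[x, z] len 2
[z] len 1
[z, o] len 2
[o] len 1
[o, z] len 2
[o, z, x] len 3
[x] len 1
[x, b] len 2
[x, b, o] len 3
[x, b, o, e] len 4
[e, o] len 2
[e, o, z] len 3
[z, o] len 2
[z, o, b] len 3
[b, o] len 2
[b, o, x] len 3
[b, o, x, e] len 4
Longest all-distinct length: 4.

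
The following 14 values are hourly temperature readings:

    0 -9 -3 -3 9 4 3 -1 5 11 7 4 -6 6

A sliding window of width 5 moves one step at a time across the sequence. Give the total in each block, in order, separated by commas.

-6, -2, 10, 12, 20, 22, 25, 26, 21, 22

(0, -9, -3, -3, 9) → sum -6
(-9, -3, -3, 9, 4) → sum -2
(-3, -3, 9, 4, 3) → sum 10
(-3, 9, 4, 3, -1) → sum 12
(9, 4, 3, -1, 5) → sum 20
(4, 3, -1, 5, 11) → sum 22
(3, -1, 5, 11, 7) → sum 25
(-1, 5, 11, 7, 4) → sum 26
(5, 11, 7, 4, -6) → sum 21
(11, 7, 4, -6, 6) → sum 22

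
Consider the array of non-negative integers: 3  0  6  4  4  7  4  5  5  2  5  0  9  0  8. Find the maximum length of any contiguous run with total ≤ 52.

Extend to the right; shrink from the left whenever the sum exceeds 52:
add 3: [3] sum 3, len 1
add 0: [3, 0] sum 3, len 2
add 6: [3, 0, 6] sum 9, len 3
add 4: [3, 0, 6, 4] sum 13, len 4
add 4: [3, 0, 6, 4, 4] sum 17, len 5
add 7: [3, 0, 6, 4, 4, 7] sum 24, len 6
add 4: [3, 0, 6, 4, 4, 7, 4] sum 28, len 7
add 5: [3, 0, 6, 4, 4, 7, 4, 5] sum 33, len 8
add 5: [3, 0, 6, 4, 4, 7, 4, 5, 5] sum 38, len 9
add 2: [3, 0, 6, 4, 4, 7, 4, 5, 5, 2] sum 40, len 10
add 5: [3, 0, 6, 4, 4, 7, 4, 5, 5, 2, 5] sum 45, len 11
add 0: [3, 0, 6, 4, 4, 7, 4, 5, 5, 2, 5, 0] sum 45, len 12
add 9: [0, 6, 4, 4, 7, 4, 5, 5, 2, 5, 0, 9] sum 51, len 12
add 0: [0, 6, 4, 4, 7, 4, 5, 5, 2, 5, 0, 9, 0] sum 51, len 13
add 8: [4, 7, 4, 5, 5, 2, 5, 0, 9, 0, 8] sum 49, len 11
Longest length seen: 13.

13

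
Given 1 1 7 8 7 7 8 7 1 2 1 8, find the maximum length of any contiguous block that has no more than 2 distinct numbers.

6

add 1: window [1] (1 distinct), len 1
add 1: window [1, 1] (1 distinct), len 2
add 7: window [1, 1, 7] (2 distinct), len 3
add 8: window [7, 8] (2 distinct), len 2
add 7: window [7, 8, 7] (2 distinct), len 3
add 7: window [7, 8, 7, 7] (2 distinct), len 4
add 8: window [7, 8, 7, 7, 8] (2 distinct), len 5
add 7: window [7, 8, 7, 7, 8, 7] (2 distinct), len 6
add 1: window [7, 1] (2 distinct), len 2
add 2: window [1, 2] (2 distinct), len 2
add 1: window [1, 2, 1] (2 distinct), len 3
add 8: window [1, 8] (2 distinct), len 2
Longest length with ≤2 distinct: 6.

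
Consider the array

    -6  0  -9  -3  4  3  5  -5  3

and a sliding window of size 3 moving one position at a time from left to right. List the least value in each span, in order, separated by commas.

Sliding a size-3 window across the 9 values:
[-6, 0, -9] → min -9
[0, -9, -3] → min -9
[-9, -3, 4] → min -9
[-3, 4, 3] → min -3
[4, 3, 5] → min 3
[3, 5, -5] → min -5
[5, -5, 3] → min -5

-9, -9, -9, -3, 3, -5, -5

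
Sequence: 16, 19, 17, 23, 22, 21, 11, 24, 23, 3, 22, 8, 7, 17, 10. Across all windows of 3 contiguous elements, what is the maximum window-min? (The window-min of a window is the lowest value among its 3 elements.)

16 19 17 → min 16
19 17 23 → min 17
17 23 22 → min 17
23 22 21 → min 21
22 21 11 → min 11
21 11 24 → min 11
11 24 23 → min 11
24 23 3 → min 3
23 3 22 → min 3
3 22 8 → min 3
22 8 7 → min 7
8 7 17 → min 7
7 17 10 → min 7
Maximum of these is 21.

21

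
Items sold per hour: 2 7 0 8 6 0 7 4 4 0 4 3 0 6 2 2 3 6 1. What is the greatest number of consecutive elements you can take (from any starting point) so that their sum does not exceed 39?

[2] sum 2 len 1
[2, 7] sum 9 len 2
[2, 7, 0] sum 9 len 3
[2, 7, 0, 8] sum 17 len 4
[2, 7, 0, 8, 6] sum 23 len 5
[2, 7, 0, 8, 6, 0] sum 23 len 6
[2, 7, 0, 8, 6, 0, 7] sum 30 len 7
[2, 7, 0, 8, 6, 0, 7, 4] sum 34 len 8
[2, 7, 0, 8, 6, 0, 7, 4, 4] sum 38 len 9
[2, 7, 0, 8, 6, 0, 7, 4, 4, 0] sum 38 len 10
[0, 8, 6, 0, 7, 4, 4, 0, 4] sum 33 len 9
[0, 8, 6, 0, 7, 4, 4, 0, 4, 3] sum 36 len 10
[0, 8, 6, 0, 7, 4, 4, 0, 4, 3, 0] sum 36 len 11
[6, 0, 7, 4, 4, 0, 4, 3, 0, 6] sum 34 len 10
[6, 0, 7, 4, 4, 0, 4, 3, 0, 6, 2] sum 36 len 11
[6, 0, 7, 4, 4, 0, 4, 3, 0, 6, 2, 2] sum 38 len 12
[0, 7, 4, 4, 0, 4, 3, 0, 6, 2, 2, 3] sum 35 len 12
[4, 4, 0, 4, 3, 0, 6, 2, 2, 3, 6] sum 34 len 11
[4, 4, 0, 4, 3, 0, 6, 2, 2, 3, 6, 1] sum 35 len 12
Longest length seen: 12.

12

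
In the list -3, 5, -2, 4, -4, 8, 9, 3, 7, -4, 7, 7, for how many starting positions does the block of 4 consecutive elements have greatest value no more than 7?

4

(-3, 5, -2, 4) → max 5  ≤ 7 ✓
(5, -2, 4, -4) → max 5  ≤ 7 ✓
(-2, 4, -4, 8) → max 8
(4, -4, 8, 9) → max 9
(-4, 8, 9, 3) → max 9
(8, 9, 3, 7) → max 9
(9, 3, 7, -4) → max 9
(3, 7, -4, 7) → max 7  ≤ 7 ✓
(7, -4, 7, 7) → max 7  ≤ 7 ✓
4 windows satisfy the condition.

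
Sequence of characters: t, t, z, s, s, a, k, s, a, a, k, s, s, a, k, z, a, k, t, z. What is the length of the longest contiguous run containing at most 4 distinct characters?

add t: window [t] (1 distinct), len 1
add t: window [t, t] (1 distinct), len 2
add z: window [t, t, z] (2 distinct), len 3
add s: window [t, t, z, s] (3 distinct), len 4
add s: window [t, t, z, s, s] (3 distinct), len 5
add a: window [t, t, z, s, s, a] (4 distinct), len 6
add k: window [z, s, s, a, k] (4 distinct), len 5
add s: window [z, s, s, a, k, s] (4 distinct), len 6
add a: window [z, s, s, a, k, s, a] (4 distinct), len 7
add a: window [z, s, s, a, k, s, a, a] (4 distinct), len 8
add k: window [z, s, s, a, k, s, a, a, k] (4 distinct), len 9
add s: window [z, s, s, a, k, s, a, a, k, s] (4 distinct), len 10
add s: window [z, s, s, a, k, s, a, a, k, s, s] (4 distinct), len 11
add a: window [z, s, s, a, k, s, a, a, k, s, s, a] (4 distinct), len 12
add k: window [z, s, s, a, k, s, a, a, k, s, s, a, k] (4 distinct), len 13
add z: window [z, s, s, a, k, s, a, a, k, s, s, a, k, z] (4 distinct), len 14
add a: window [z, s, s, a, k, s, a, a, k, s, s, a, k, z, a] (4 distinct), len 15
add k: window [z, s, s, a, k, s, a, a, k, s, s, a, k, z, a, k] (4 distinct), len 16
add t: window [a, k, z, a, k, t] (4 distinct), len 6
add z: window [a, k, z, a, k, t, z] (4 distinct), len 7
Longest length with ≤4 distinct: 16.

16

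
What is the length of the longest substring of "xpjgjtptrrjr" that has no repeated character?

4

add x: [x] len 1
add p: [x, p] len 2
add j: [x, p, j] len 3
add g: [x, p, j, g] len 4
add j (repeat j, move left end past it): [g, j] len 2
add t: [g, j, t] len 3
add p: [g, j, t, p] len 4
add t (repeat t, move left end past it): [p, t] len 2
add r: [p, t, r] len 3
add r (repeat r, move left end past it): [r] len 1
add j: [r, j] len 2
add r (repeat r, move left end past it): [j, r] len 2
Longest all-distinct length: 4.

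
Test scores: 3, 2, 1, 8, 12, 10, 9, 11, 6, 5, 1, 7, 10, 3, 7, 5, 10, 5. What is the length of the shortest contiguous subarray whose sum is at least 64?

9

add 3: running sum 3 < 64
add 2: running sum 5 < 64
add 1: running sum 6 < 64
add 8: running sum 14 < 64
add 12: running sum 26 < 64
add 10: running sum 36 < 64
add 9: running sum 45 < 64
add 11: running sum 56 < 64
add 6: running sum 62 < 64
add 5: shortest ending here [2, 1, 8, 12, 10, 9, 11, 6, 5] sum 64, len 9
add 1: shortest ending here [2, 1, 8, 12, 10, 9, 11, 6, 5, 1] sum 65, len 10
add 7: shortest ending here [8, 12, 10, 9, 11, 6, 5, 1, 7] sum 69, len 9
add 10: shortest ending here [12, 10, 9, 11, 6, 5, 1, 7, 10] sum 71, len 9
add 3: shortest ending here [12, 10, 9, 11, 6, 5, 1, 7, 10, 3] sum 74, len 10
add 7: shortest ending here [10, 9, 11, 6, 5, 1, 7, 10, 3, 7] sum 69, len 10
add 5: shortest ending here [9, 11, 6, 5, 1, 7, 10, 3, 7, 5] sum 64, len 10
add 10: shortest ending here [11, 6, 5, 1, 7, 10, 3, 7, 5, 10] sum 65, len 10
add 5: shortest ending here [11, 6, 5, 1, 7, 10, 3, 7, 5, 10, 5] sum 70, len 11
Shortest qualifying length: 9.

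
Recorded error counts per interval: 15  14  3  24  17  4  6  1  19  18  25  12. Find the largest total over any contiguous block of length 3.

15 14 3 → sum 32
14 3 24 → sum 41
3 24 17 → sum 44
24 17 4 → sum 45
17 4 6 → sum 27
4 6 1 → sum 11
6 1 19 → sum 26
1 19 18 → sum 38
19 18 25 → sum 62
18 25 12 → sum 55
Largest of these is 62.

62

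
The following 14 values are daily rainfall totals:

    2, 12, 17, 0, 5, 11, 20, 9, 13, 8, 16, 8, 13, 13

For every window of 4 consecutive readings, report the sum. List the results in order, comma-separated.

31, 34, 33, 36, 45, 53, 50, 46, 45, 45, 50

Sliding a size-4 window across the 14 values:
(2, 12, 17, 0) → sum 31
(12, 17, 0, 5) → sum 34
(17, 0, 5, 11) → sum 33
(0, 5, 11, 20) → sum 36
(5, 11, 20, 9) → sum 45
(11, 20, 9, 13) → sum 53
(20, 9, 13, 8) → sum 50
(9, 13, 8, 16) → sum 46
(13, 8, 16, 8) → sum 45
(8, 16, 8, 13) → sum 45
(16, 8, 13, 13) → sum 50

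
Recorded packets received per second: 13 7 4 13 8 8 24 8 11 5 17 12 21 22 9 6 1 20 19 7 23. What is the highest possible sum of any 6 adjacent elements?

88

(13, 7, 4, 13, 8, 8) → sum 53
(7, 4, 13, 8, 8, 24) → sum 64
(4, 13, 8, 8, 24, 8) → sum 65
(13, 8, 8, 24, 8, 11) → sum 72
(8, 8, 24, 8, 11, 5) → sum 64
(8, 24, 8, 11, 5, 17) → sum 73
(24, 8, 11, 5, 17, 12) → sum 77
(8, 11, 5, 17, 12, 21) → sum 74
(11, 5, 17, 12, 21, 22) → sum 88
(5, 17, 12, 21, 22, 9) → sum 86
(17, 12, 21, 22, 9, 6) → sum 87
(12, 21, 22, 9, 6, 1) → sum 71
(21, 22, 9, 6, 1, 20) → sum 79
(22, 9, 6, 1, 20, 19) → sum 77
(9, 6, 1, 20, 19, 7) → sum 62
(6, 1, 20, 19, 7, 23) → sum 76
Highest of these is 88.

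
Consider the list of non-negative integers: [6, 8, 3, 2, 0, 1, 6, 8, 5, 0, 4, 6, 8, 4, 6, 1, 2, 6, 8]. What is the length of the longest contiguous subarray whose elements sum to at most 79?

18

Extend to the right; shrink from the left whenever the sum exceeds 79:
[6] sum 6 len 1
[6, 8] sum 14 len 2
[6, 8, 3] sum 17 len 3
[6, 8, 3, 2] sum 19 len 4
[6, 8, 3, 2, 0] sum 19 len 5
[6, 8, 3, 2, 0, 1] sum 20 len 6
[6, 8, 3, 2, 0, 1, 6] sum 26 len 7
[6, 8, 3, 2, 0, 1, 6, 8] sum 34 len 8
[6, 8, 3, 2, 0, 1, 6, 8, 5] sum 39 len 9
[6, 8, 3, 2, 0, 1, 6, 8, 5, 0] sum 39 len 10
[6, 8, 3, 2, 0, 1, 6, 8, 5, 0, 4] sum 43 len 11
[6, 8, 3, 2, 0, 1, 6, 8, 5, 0, 4, 6] sum 49 len 12
[6, 8, 3, 2, 0, 1, 6, 8, 5, 0, 4, 6, 8] sum 57 len 13
[6, 8, 3, 2, 0, 1, 6, 8, 5, 0, 4, 6, 8, 4] sum 61 len 14
[6, 8, 3, 2, 0, 1, 6, 8, 5, 0, 4, 6, 8, 4, 6] sum 67 len 15
[6, 8, 3, 2, 0, 1, 6, 8, 5, 0, 4, 6, 8, 4, 6, 1] sum 68 len 16
[6, 8, 3, 2, 0, 1, 6, 8, 5, 0, 4, 6, 8, 4, 6, 1, 2] sum 70 len 17
[6, 8, 3, 2, 0, 1, 6, 8, 5, 0, 4, 6, 8, 4, 6, 1, 2, 6] sum 76 len 18
[8, 3, 2, 0, 1, 6, 8, 5, 0, 4, 6, 8, 4, 6, 1, 2, 6, 8] sum 78 len 18
Longest length seen: 18.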